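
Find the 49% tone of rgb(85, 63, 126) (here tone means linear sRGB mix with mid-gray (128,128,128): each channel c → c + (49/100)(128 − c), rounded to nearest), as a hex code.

Lerp each channel 49% toward 128:
  R: 85 + 0.49×(128−85) = 85 + 21.07 = 106.07 → 106
  G: 63 + 31.85 = 94.85 → 95
  B: 126 + 0.98 = 126.98 → 127
rgb(106, 95, 127) = #6a5f7f.

#6a5f7f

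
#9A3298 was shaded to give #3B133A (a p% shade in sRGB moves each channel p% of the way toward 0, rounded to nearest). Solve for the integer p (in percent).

62%

#9A3298 is rgb(154, 50, 152); #3B133A is rgb(59, 19, 58).
On the R channel (widest range): 59 ≈ 154 + (p/100)(0 − 154), so p ≈ 100×(59 − 154)/(0 − 154) = -9500/-154 = 61.69.
p = 62 reproduces all three channels after rounding.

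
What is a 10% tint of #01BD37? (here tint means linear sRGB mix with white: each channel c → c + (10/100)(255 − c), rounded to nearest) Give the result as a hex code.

#01BD37 is rgb(1, 189, 55).
Per channel, c → c + 0.1(255 − c):
  R: 1 + 0.1×(255−1) = 1 + 25.4 = 26.4 → 26
  G: 189 + 0.1×(255−189) = 189 + 6.6 = 195.6 → 196
  B: 55 + 0.1×(255−55) = 55 + 20 = 75 → 75
rgb(26, 196, 75) = #1AC44B.

#1AC44B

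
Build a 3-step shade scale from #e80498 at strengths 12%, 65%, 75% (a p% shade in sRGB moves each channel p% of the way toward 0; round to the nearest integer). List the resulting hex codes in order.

#cc0486, #510135, #3a0126

#e80498 is rgb(232, 4, 152).
12%: (232 − 27.84 = 204.16→204, 4→4, 152 − 18.24 = 133.76→134) → #cc0486
65%: (232 − 150.8 = 81.2→81, 4 − 2.6 = 1.4→1, 152 − 98.8 = 53.2→53) → #510135
75%: (232 − 174 = 58→58, 4 − 3 = 1→1, 152 − 114 = 38→38) → #3a0126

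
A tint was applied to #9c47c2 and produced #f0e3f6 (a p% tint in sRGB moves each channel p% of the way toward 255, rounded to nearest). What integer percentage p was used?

#9c47c2 is rgb(156, 71, 194); #f0e3f6 is rgb(240, 227, 246).
On the G channel (widest range): 227 ≈ 71 + (p/100)(255 − 71), so p ≈ 100×(227 − 71)/(255 − 71) = 15600/184 = 84.78.
p = 85 reproduces all three channels after rounding.

85%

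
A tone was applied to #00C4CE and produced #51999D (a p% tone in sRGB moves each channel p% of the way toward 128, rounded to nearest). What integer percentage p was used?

#00C4CE is rgb(0, 196, 206); #51999D is rgb(81, 153, 157).
On the R channel (widest range): 81 ≈ 0 + (p/100)(128 − 0), so p ≈ 100×(81 − 0)/(128 − 0) = 8100/128 = 63.28.
p = 63 reproduces all three channels after rounding.

63%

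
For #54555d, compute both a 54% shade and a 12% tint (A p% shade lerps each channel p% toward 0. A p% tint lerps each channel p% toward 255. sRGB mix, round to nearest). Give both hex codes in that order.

#54555d is rgb(84, 85, 93).
54% shade:
  R: 84 + 0.54×(0−84) = 84 − 45.36 = 38.64 → 39
  G: 85 + 0.54×(0−85) = 85 − 45.9 = 39.1 → 39
  B: 93 − 50.22 = 42.78 → 43
  → #27272b
12% tint:
  R: 84 + 0.12×(255−84) = 84 + 20.52 = 104.52 → 105
  G: 85 + 0.12×(255−85) = 85 + 20.4 = 105.4 → 105
  B: 93 + 0.12×(255−93) = 93 + 19.44 = 112.44 → 112
  → #696970

#27272b, #696970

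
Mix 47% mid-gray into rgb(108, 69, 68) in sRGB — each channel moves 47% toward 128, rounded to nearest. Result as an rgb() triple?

rgb(117, 97, 96)

Per channel, c → c + 0.47(128 − c):
  R: 108 + 9.4 = 117.4 → 117
  G: 69 + 27.73 = 96.73 → 97
  B: 68 + 0.47×(128−68) = 68 + 28.2 = 96.2 → 96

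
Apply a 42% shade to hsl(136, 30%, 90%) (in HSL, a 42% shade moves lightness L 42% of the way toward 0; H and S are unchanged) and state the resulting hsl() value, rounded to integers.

hsl(136, 30%, 52%)

L moves 42% from 90 toward 0: 90 − 37.8 = 52.2 → 52.
H and S are unchanged.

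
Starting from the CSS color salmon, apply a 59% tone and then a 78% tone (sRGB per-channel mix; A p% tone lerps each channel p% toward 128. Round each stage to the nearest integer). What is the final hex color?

CSS salmon is rgb(250, 128, 114).
Per channel, c → c + 0.59(128 − c):
  R: 250 + 0.59×(128−250) = 250 − 71.98 = 178.02 → 178
  G: 128 + 0.59×(128−128) = 128 + 0 = 128 → 128
  B: 114 + 0.59×(128−114) = 114 + 8.26 = 122.26 → 122
After the tone: rgb(178, 128, 122) = #b2807a.
A 78% tone moves each channel 78% toward 128:
  R: 178 + 0.78×(128−178) = 178 − 39 = 139 → 139
  G: 128 + 0 = 128 → 128
  B: 122 + 0.78×(128−122) = 122 + 4.68 = 126.68 → 127
rgb(139, 128, 127) = #8b807f.

#8b807f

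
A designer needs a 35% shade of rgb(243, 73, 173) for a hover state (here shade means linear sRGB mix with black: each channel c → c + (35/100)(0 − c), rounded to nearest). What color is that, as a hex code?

Per channel, c → c + 0.35(0 − c):
  R: 243 − 85.05 = 157.95 → 158
  G: 73 + 0.35×(0−73) = 73 − 25.55 = 47.45 → 47
  B: 173 + 0.35×(0−173) = 173 − 60.55 = 112.45 → 112
rgb(158, 47, 112) = #9e2f70.

#9e2f70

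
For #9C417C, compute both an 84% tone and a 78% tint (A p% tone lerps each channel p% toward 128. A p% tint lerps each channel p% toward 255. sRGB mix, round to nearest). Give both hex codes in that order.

#9C417C is rgb(156, 65, 124).
84% tone:
  R: 156 − 23.52 = 132.48 → 132
  G: 65 + 0.84×(128−65) = 65 + 52.92 = 117.92 → 118
  B: 124 + 0.84×(128−124) = 124 + 3.36 = 127.36 → 127
  → #84767F
78% tint:
  R: 156 + 0.78×(255−156) = 156 + 77.22 = 233.22 → 233
  G: 65 + 148.2 = 213.2 → 213
  B: 124 + 0.78×(255−124) = 124 + 102.18 = 226.18 → 226
  → #E9D5E2

#84767F, #E9D5E2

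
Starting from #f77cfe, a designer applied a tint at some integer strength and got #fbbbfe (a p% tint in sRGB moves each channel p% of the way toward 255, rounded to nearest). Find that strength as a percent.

#f77cfe is rgb(247, 124, 254); #fbbbfe is rgb(251, 187, 254).
On the G channel (widest range): 187 ≈ 124 + (p/100)(255 − 124), so p ≈ 100×(187 − 124)/(255 − 124) = 6300/131 = 48.09.
p = 48 reproduces all three channels after rounding.

48%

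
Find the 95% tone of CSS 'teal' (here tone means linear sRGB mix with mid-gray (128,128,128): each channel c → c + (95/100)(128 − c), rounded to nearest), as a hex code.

#7A8080

CSS teal is rgb(0, 128, 128).
Per channel, c → c + 0.95(128 − c):
  R: 0 + 0.95×(128−0) = 0 + 121.6 = 121.6 → 122
  G: 128 + 0.95×(128−128) = 128 + 0 = 128 → 128
  B: 128 + 0 = 128 → 128
rgb(122, 128, 128) = #7A8080.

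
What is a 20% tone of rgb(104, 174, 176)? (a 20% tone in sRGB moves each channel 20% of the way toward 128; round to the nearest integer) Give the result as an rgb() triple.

rgb(109, 165, 166)

Per channel, c → c + 0.2(128 − c):
  R: 104 + 4.8 = 108.8 → 109
  G: 174 − 9.2 = 164.8 → 165
  B: 176 + 0.2×(128−176) = 176 − 9.6 = 166.4 → 166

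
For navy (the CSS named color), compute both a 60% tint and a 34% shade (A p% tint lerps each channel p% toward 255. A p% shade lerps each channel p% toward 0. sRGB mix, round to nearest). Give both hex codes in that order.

#9999cc, #000054

CSS navy is rgb(0, 0, 128).
60% tint:
  R: 0 + 0.6×(255−0) = 0 + 153 = 153 → 153
  G: 0 + 0.6×(255−0) = 0 + 153 = 153 → 153
  B: 128 + 0.6×(255−128) = 128 + 76.2 = 204.2 → 204
  → #9999cc
34% shade:
  R: 0 + 0.34×(0−0) = 0 + 0 = 0 → 0
  G: 0 + 0.34×(0−0) = 0 + 0 = 0 → 0
  B: 128 + 0.34×(0−128) = 128 − 43.52 = 84.48 → 84
  → #000054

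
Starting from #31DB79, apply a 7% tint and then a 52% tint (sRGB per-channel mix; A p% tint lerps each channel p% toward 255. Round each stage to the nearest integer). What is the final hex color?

#31DB79 is rgb(49, 219, 121).
Lerp each channel 7% toward 255:
  R: 49 + 14.42 = 63.42 → 63
  G: 219 + 2.52 = 221.52 → 222
  B: 121 + 9.38 = 130.38 → 130
After the tint: rgb(63, 222, 130) = #3FDE82.
Per channel, c → c + 0.52(255 − c):
  R: 63 + 0.52×(255−63) = 63 + 99.84 = 162.84 → 163
  G: 222 + 17.16 = 239.16 → 239
  B: 130 + 0.52×(255−130) = 130 + 65 = 195 → 195
rgb(163, 239, 195) = #A3EFC3.

#A3EFC3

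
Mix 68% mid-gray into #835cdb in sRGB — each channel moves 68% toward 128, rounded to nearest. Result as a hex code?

#81749d

#835cdb is rgb(131, 92, 219).
Lerp each channel 68% toward 128:
  R: 131 − 2.04 = 128.96 → 129
  G: 92 + 0.68×(128−92) = 92 + 24.48 = 116.48 → 116
  B: 219 + 0.68×(128−219) = 219 − 61.88 = 157.12 → 157
rgb(129, 116, 157) = #81749d.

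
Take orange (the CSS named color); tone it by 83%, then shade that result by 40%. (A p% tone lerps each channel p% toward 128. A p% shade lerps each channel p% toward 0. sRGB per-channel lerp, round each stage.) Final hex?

#5a5040

CSS orange is rgb(255, 165, 0).
An 83% tone moves each channel 83% toward 128:
  R: 255 − 105.41 = 149.59 → 150
  G: 165 + 0.83×(128−165) = 165 − 30.71 = 134.29 → 134
  B: 0 + 0.83×(128−0) = 0 + 106.24 = 106.24 → 106
After the tone: rgb(150, 134, 106) = #96866a.
A 40% shade moves each channel 40% toward 0:
  R: 150 + 0.4×(0−150) = 150 − 60 = 90 → 90
  G: 134 − 53.6 = 80.4 → 80
  B: 106 + 0.4×(0−106) = 106 − 42.4 = 63.6 → 64
rgb(90, 80, 64) = #5a5040.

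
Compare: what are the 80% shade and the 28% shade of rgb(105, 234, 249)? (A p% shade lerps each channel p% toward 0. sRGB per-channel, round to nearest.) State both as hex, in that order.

80% shade:
  R: 105 − 84 = 21 → 21
  G: 234 + 0.8×(0−234) = 234 − 187.2 = 46.8 → 47
  B: 249 + 0.8×(0−249) = 249 − 199.2 = 49.8 → 50
  → #152F32
28% shade:
  R: 105 + 0.28×(0−105) = 105 − 29.4 = 75.6 → 76
  G: 234 − 65.52 = 168.48 → 168
  B: 249 − 69.72 = 179.28 → 179
  → #4CA8B3

#152F32, #4CA8B3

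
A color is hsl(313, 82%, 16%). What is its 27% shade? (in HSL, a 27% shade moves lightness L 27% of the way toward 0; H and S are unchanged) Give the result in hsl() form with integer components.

L moves 27% from 16 toward 0: 16 − 4.32 = 11.68 → 12.
H and S are unchanged.

hsl(313, 82%, 12%)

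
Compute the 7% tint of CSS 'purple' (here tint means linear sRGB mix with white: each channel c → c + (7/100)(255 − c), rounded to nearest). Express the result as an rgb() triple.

rgb(137, 18, 137)

CSS purple is rgb(128, 0, 128).
A 7% tint moves each channel 7% toward 255:
  R: 128 + 0.07×(255−128) = 128 + 8.89 = 136.89 → 137
  G: 0 + 0.07×(255−0) = 0 + 17.85 = 17.85 → 18
  B: 128 + 8.89 = 136.89 → 137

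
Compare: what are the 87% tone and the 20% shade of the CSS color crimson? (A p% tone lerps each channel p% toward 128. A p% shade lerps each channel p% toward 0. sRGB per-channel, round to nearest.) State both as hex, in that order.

CSS crimson is rgb(220, 20, 60).
87% tone:
  R: 220 + 0.87×(128−220) = 220 − 80.04 = 139.96 → 140
  G: 20 + 93.96 = 113.96 → 114
  B: 60 + 0.87×(128−60) = 60 + 59.16 = 119.16 → 119
  → #8c7277
20% shade:
  R: 220 + 0.2×(0−220) = 220 − 44 = 176 → 176
  G: 20 + 0.2×(0−20) = 20 − 4 = 16 → 16
  B: 60 + 0.2×(0−60) = 60 − 12 = 48 → 48
  → #b01030

#8c7277, #b01030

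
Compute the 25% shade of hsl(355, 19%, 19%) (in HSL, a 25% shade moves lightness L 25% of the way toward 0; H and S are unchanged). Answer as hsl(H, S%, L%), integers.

L moves 25% from 19 toward 0: 19 − 4.75 = 14.25 → 14.
H and S are unchanged.

hsl(355, 19%, 14%)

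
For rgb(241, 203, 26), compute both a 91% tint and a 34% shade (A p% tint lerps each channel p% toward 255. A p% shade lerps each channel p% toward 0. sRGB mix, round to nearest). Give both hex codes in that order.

91% tint:
  R: 241 + 12.74 = 253.74 → 254
  G: 203 + 0.91×(255−203) = 203 + 47.32 = 250.32 → 250
  B: 26 + 208.39 = 234.39 → 234
  → #FEFAEA
34% shade:
  R: 241 − 81.94 = 159.06 → 159
  G: 203 + 0.34×(0−203) = 203 − 69.02 = 133.98 → 134
  B: 26 + 0.34×(0−26) = 26 − 8.84 = 17.16 → 17
  → #9F8611

#FEFAEA, #9F8611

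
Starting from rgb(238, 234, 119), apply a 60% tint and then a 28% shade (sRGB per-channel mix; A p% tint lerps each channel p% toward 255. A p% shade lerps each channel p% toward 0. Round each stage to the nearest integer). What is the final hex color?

Per channel, c → c + 0.6(255 − c):
  R: 238 + 0.6×(255−238) = 238 + 10.2 = 248.2 → 248
  G: 234 + 0.6×(255−234) = 234 + 12.6 = 246.6 → 247
  B: 119 + 81.6 = 200.6 → 201
After the tint: rgb(248, 247, 201) = #F8F7C9.
Lerp each channel 28% toward 0:
  R: 248 + 0.28×(0−248) = 248 − 69.44 = 178.56 → 179
  G: 247 + 0.28×(0−247) = 247 − 69.16 = 177.84 → 178
  B: 201 − 56.28 = 144.72 → 145
rgb(179, 178, 145) = #B3B291.

#B3B291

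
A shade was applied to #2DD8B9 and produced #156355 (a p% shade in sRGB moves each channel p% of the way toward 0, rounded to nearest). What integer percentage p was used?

54%

#2DD8B9 is rgb(45, 216, 185); #156355 is rgb(21, 99, 85).
On the G channel (widest range): 99 ≈ 216 + (p/100)(0 − 216), so p ≈ 100×(99 − 216)/(0 − 216) = -11700/-216 = 54.17.
p = 54 reproduces all three channels after rounding.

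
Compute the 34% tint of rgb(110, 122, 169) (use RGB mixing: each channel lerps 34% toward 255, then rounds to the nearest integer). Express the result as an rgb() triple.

rgb(159, 167, 198)

Lerp each channel 34% toward 255:
  R: 110 + 49.3 = 159.3 → 159
  G: 122 + 0.34×(255−122) = 122 + 45.22 = 167.22 → 167
  B: 169 + 0.34×(255−169) = 169 + 29.24 = 198.24 → 198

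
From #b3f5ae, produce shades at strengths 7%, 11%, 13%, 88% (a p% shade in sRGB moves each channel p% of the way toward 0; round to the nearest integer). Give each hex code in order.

#a6e4a2, #9fda9b, #9cd597, #151d15

#b3f5ae is rgb(179, 245, 174).
7%: (179 − 12.53 = 166.47→166, 245 − 17.15 = 227.85→228, 174 − 12.18 = 161.82→162) → #a6e4a2
11%: (179 − 19.69 = 159.31→159, 245 − 26.95 = 218.05→218, 174 − 19.14 = 154.86→155) → #9fda9b
13%: (179 − 23.27 = 155.73→156, 245 − 31.85 = 213.15→213, 174 − 22.62 = 151.38→151) → #9cd597
88%: (179 − 157.52 = 21.48→21, 245 − 215.6 = 29.4→29, 174 − 153.12 = 20.88→21) → #151d15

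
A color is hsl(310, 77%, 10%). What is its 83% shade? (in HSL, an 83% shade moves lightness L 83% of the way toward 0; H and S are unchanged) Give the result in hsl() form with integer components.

hsl(310, 77%, 2%)

L moves 83% from 10 toward 0: 10 − 8.3 = 1.7 → 2.
H and S are unchanged.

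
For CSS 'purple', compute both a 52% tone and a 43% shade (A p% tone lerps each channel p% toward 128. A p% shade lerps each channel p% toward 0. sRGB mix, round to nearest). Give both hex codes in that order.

#804380, #490049

CSS purple is rgb(128, 0, 128).
52% tone:
  R: 128 + 0 = 128 → 128
  G: 0 + 0.52×(128−0) = 0 + 66.56 = 66.56 → 67
  B: 128 + 0.52×(128−128) = 128 + 0 = 128 → 128
  → #804380
43% shade:
  R: 128 − 55.04 = 72.96 → 73
  G: 0 + 0 = 0 → 0
  B: 128 − 55.04 = 72.96 → 73
  → #490049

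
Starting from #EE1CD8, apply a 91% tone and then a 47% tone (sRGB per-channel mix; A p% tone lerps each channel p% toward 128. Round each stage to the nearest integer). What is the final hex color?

#857B84

#EE1CD8 is rgb(238, 28, 216).
Lerp each channel 91% toward 128:
  R: 238 + 0.91×(128−238) = 238 − 100.1 = 137.9 → 138
  G: 28 + 0.91×(128−28) = 28 + 91 = 119 → 119
  B: 216 − 80.08 = 135.92 → 136
After the tone: rgb(138, 119, 136) = #8A7788.
Per channel, c → c + 0.47(128 − c):
  R: 138 + 0.47×(128−138) = 138 − 4.7 = 133.3 → 133
  G: 119 + 0.47×(128−119) = 119 + 4.23 = 123.23 → 123
  B: 136 − 3.76 = 132.24 → 132
rgb(133, 123, 132) = #857B84.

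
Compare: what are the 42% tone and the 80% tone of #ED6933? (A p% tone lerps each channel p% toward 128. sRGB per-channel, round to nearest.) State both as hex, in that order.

#ED6933 is rgb(237, 105, 51).
42% tone:
  R: 237 + 0.42×(128−237) = 237 − 45.78 = 191.22 → 191
  G: 105 + 9.66 = 114.66 → 115
  B: 51 + 0.42×(128−51) = 51 + 32.34 = 83.34 → 83
  → #BF7353
80% tone:
  R: 237 − 87.2 = 149.8 → 150
  G: 105 + 18.4 = 123.4 → 123
  B: 51 + 61.6 = 112.6 → 113
  → #967B71

#BF7353, #967B71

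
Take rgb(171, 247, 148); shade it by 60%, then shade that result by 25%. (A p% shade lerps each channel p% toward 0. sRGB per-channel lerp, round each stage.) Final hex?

#334a2c

Per channel, c → c + 0.6(0 − c):
  R: 171 − 102.6 = 68.4 → 68
  G: 247 + 0.6×(0−247) = 247 − 148.2 = 98.8 → 99
  B: 148 + 0.6×(0−148) = 148 − 88.8 = 59.2 → 59
After the shade: rgb(68, 99, 59) = #44633b.
Per channel, c → c + 0.25(0 − c):
  R: 68 − 17 = 51 → 51
  G: 99 − 24.75 = 74.25 → 74
  B: 59 − 14.75 = 44.25 → 44
rgb(51, 74, 44) = #334a2c.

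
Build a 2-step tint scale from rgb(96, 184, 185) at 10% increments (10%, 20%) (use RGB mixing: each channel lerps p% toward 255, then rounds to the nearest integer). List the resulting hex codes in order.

10%: (96 + 15.9 = 111.9→112, 184 + 7.1 = 191.1→191, 185 + 7 = 192→192) → #70BFC0
20%: (96 + 31.8 = 127.8→128, 184 + 14.2 = 198.2→198, 185 + 14 = 199→199) → #80C6C7

#70BFC0, #80C6C7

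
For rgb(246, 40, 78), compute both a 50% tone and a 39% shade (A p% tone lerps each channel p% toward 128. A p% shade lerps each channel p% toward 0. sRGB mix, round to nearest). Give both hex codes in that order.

#bb5467, #961830

50% tone:
  R: 246 − 59 = 187 → 187
  G: 40 + 0.5×(128−40) = 40 + 44 = 84 → 84
  B: 78 + 0.5×(128−78) = 78 + 25 = 103 → 103
  → #bb5467
39% shade:
  R: 246 + 0.39×(0−246) = 246 − 95.94 = 150.06 → 150
  G: 40 − 15.6 = 24.4 → 24
  B: 78 + 0.39×(0−78) = 78 − 30.42 = 47.58 → 48
  → #961830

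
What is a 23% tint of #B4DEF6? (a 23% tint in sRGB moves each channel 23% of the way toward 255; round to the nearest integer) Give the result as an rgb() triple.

#B4DEF6 is rgb(180, 222, 246).
A 23% tint moves each channel 23% toward 255:
  R: 180 + 0.23×(255−180) = 180 + 17.25 = 197.25 → 197
  G: 222 + 0.23×(255−222) = 222 + 7.59 = 229.59 → 230
  B: 246 + 0.23×(255−246) = 246 + 2.07 = 248.07 → 248

rgb(197, 230, 248)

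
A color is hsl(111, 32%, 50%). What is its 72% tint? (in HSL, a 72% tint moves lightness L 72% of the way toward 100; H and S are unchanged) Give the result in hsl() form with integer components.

hsl(111, 32%, 86%)

L moves 72% from 50 toward 100: 50 + 36 = 86 → 86.
H and S are unchanged.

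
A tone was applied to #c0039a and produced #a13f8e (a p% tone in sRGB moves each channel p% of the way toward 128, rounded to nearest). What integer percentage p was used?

#c0039a is rgb(192, 3, 154); #a13f8e is rgb(161, 63, 142).
On the G channel (widest range): 63 ≈ 3 + (p/100)(128 − 3), so p ≈ 100×(63 − 3)/(128 − 3) = 6000/125 = 48.00.
p = 48 reproduces all three channels after rounding.

48%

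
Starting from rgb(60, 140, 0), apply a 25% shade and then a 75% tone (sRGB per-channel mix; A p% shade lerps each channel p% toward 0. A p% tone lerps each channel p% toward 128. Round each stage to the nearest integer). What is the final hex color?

#6B7A60

A 25% shade moves each channel 25% toward 0:
  R: 60 − 15 = 45 → 45
  G: 140 + 0.25×(0−140) = 140 − 35 = 105 → 105
  B: 0 + 0 = 0 → 0
After the shade: rgb(45, 105, 0) = #2D6900.
Lerp each channel 75% toward 128:
  R: 45 + 0.75×(128−45) = 45 + 62.25 = 107.25 → 107
  G: 105 + 17.25 = 122.25 → 122
  B: 0 + 0.75×(128−0) = 0 + 96 = 96 → 96
rgb(107, 122, 96) = #6B7A60.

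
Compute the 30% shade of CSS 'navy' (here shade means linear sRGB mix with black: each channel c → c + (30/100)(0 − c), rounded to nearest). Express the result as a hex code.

#00005a

CSS navy is rgb(0, 0, 128).
A 30% shade moves each channel 30% toward 0:
  R: 0 + 0.3×(0−0) = 0 + 0 = 0 → 0
  G: 0 + 0.3×(0−0) = 0 + 0 = 0 → 0
  B: 128 + 0.3×(0−128) = 128 − 38.4 = 89.6 → 90
rgb(0, 0, 90) = #00005a.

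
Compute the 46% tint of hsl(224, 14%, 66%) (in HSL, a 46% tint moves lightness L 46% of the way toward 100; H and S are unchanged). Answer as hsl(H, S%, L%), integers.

hsl(224, 14%, 82%)

L moves 46% from 66 toward 100: 66 + 15.64 = 81.64 → 82.
H and S are unchanged.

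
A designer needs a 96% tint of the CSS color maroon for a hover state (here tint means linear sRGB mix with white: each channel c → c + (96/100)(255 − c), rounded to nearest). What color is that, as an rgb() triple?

rgb(250, 245, 245)

CSS maroon is rgb(128, 0, 0).
Lerp each channel 96% toward 255:
  R: 128 + 0.96×(255−128) = 128 + 121.92 = 249.92 → 250
  G: 0 + 0.96×(255−0) = 0 + 244.8 = 244.8 → 245
  B: 0 + 0.96×(255−0) = 0 + 244.8 = 244.8 → 245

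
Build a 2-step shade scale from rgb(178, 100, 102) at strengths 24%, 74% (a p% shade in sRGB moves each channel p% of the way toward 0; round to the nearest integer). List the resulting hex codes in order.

24%: (178 − 42.72 = 135.28→135, 100 − 24 = 76→76, 102 − 24.48 = 77.52→78) → #874C4E
74%: (178 − 131.72 = 46.28→46, 100 − 74 = 26→26, 102 − 75.48 = 26.52→27) → #2E1A1B

#874C4E, #2E1A1B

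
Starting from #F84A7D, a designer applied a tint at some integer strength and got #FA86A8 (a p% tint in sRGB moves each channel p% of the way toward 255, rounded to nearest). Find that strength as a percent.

#F84A7D is rgb(248, 74, 125); #FA86A8 is rgb(250, 134, 168).
On the G channel (widest range): 134 ≈ 74 + (p/100)(255 − 74), so p ≈ 100×(134 − 74)/(255 − 74) = 6000/181 = 33.15.
p = 33 reproduces all three channels after rounding.

33%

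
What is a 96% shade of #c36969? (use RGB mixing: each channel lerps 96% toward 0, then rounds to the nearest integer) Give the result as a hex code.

#080404

#c36969 is rgb(195, 105, 105).
A 96% shade moves each channel 96% toward 0:
  R: 195 + 0.96×(0−195) = 195 − 187.2 = 7.8 → 8
  G: 105 − 100.8 = 4.2 → 4
  B: 105 + 0.96×(0−105) = 105 − 100.8 = 4.2 → 4
rgb(8, 4, 4) = #080404.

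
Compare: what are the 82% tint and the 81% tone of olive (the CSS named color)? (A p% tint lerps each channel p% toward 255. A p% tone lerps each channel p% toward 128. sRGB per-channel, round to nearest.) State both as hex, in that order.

#e8e8d1, #808068

CSS olive is rgb(128, 128, 0).
82% tint:
  R: 128 + 0.82×(255−128) = 128 + 104.14 = 232.14 → 232
  G: 128 + 0.82×(255−128) = 128 + 104.14 = 232.14 → 232
  B: 0 + 209.1 = 209.1 → 209
  → #e8e8d1
81% tone:
  R: 128 + 0 = 128 → 128
  G: 128 + 0.81×(128−128) = 128 + 0 = 128 → 128
  B: 0 + 0.81×(128−0) = 0 + 103.68 = 103.68 → 104
  → #808068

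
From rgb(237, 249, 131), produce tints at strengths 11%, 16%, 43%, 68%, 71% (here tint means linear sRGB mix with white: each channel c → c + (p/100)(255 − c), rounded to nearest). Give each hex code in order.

#effa91, #f0fa97, #f5fcb8, #f9fdd7, #fafddb

11%: (237 + 1.98 = 238.98→239, 249 + 0.66 = 249.66→250, 131 + 13.64 = 144.64→145) → #effa91
16%: (237 + 2.88 = 239.88→240, 249 + 0.96 = 249.96→250, 131 + 19.84 = 150.84→151) → #f0fa97
43%: (237 + 7.74 = 244.74→245, 249 + 2.58 = 251.58→252, 131 + 53.32 = 184.32→184) → #f5fcb8
68%: (237 + 12.24 = 249.24→249, 249 + 4.08 = 253.08→253, 131 + 84.32 = 215.32→215) → #f9fdd7
71%: (237 + 12.78 = 249.78→250, 249 + 4.26 = 253.26→253, 131 + 88.04 = 219.04→219) → #fafddb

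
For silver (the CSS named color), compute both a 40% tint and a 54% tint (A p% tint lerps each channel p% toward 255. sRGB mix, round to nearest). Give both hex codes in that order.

CSS silver is rgb(192, 192, 192).
40% tint:
  R: 192 + 0.4×(255−192) = 192 + 25.2 = 217.2 → 217
  G: 192 + 0.4×(255−192) = 192 + 25.2 = 217.2 → 217
  B: 192 + 25.2 = 217.2 → 217
  → #d9d9d9
54% tint:
  R: 192 + 0.54×(255−192) = 192 + 34.02 = 226.02 → 226
  G: 192 + 0.54×(255−192) = 192 + 34.02 = 226.02 → 226
  B: 192 + 34.02 = 226.02 → 226
  → #e2e2e2

#d9d9d9, #e2e2e2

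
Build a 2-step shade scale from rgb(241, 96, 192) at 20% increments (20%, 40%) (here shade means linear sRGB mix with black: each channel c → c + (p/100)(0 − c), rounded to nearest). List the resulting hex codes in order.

20%: (241 − 48.2 = 192.8→193, 96 − 19.2 = 76.8→77, 192 − 38.4 = 153.6→154) → #c14d9a
40%: (241 − 96.4 = 144.6→145, 96 − 38.4 = 57.6→58, 192 − 76.8 = 115.2→115) → #913a73

#c14d9a, #913a73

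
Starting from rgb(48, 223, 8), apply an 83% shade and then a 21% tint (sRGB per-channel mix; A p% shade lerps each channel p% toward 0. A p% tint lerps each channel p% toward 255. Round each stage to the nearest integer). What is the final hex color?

#3c5436

An 83% shade moves each channel 83% toward 0:
  R: 48 − 39.84 = 8.16 → 8
  G: 223 + 0.83×(0−223) = 223 − 185.09 = 37.91 → 38
  B: 8 − 6.64 = 1.36 → 1
After the shade: rgb(8, 38, 1) = #082601.
Per channel, c → c + 0.21(255 − c):
  R: 8 + 51.87 = 59.87 → 60
  G: 38 + 0.21×(255−38) = 38 + 45.57 = 83.57 → 84
  B: 1 + 0.21×(255−1) = 1 + 53.34 = 54.34 → 54
rgb(60, 84, 54) = #3c5436.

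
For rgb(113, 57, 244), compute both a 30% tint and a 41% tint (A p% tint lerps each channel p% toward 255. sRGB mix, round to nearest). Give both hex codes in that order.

#9c74f7, #ab8af9

30% tint:
  R: 113 + 42.6 = 155.6 → 156
  G: 57 + 0.3×(255−57) = 57 + 59.4 = 116.4 → 116
  B: 244 + 3.3 = 247.3 → 247
  → #9c74f7
41% tint:
  R: 113 + 0.41×(255−113) = 113 + 58.22 = 171.22 → 171
  G: 57 + 0.41×(255−57) = 57 + 81.18 = 138.18 → 138
  B: 244 + 0.41×(255−244) = 244 + 4.51 = 248.51 → 249
  → #ab8af9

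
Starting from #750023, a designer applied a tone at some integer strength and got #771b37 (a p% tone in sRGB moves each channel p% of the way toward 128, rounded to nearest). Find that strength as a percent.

#750023 is rgb(117, 0, 35); #771b37 is rgb(119, 27, 55).
On the G channel (widest range): 27 ≈ 0 + (p/100)(128 − 0), so p ≈ 100×(27 − 0)/(128 − 0) = 2700/128 = 21.09.
p = 21 reproduces all three channels after rounding.

21%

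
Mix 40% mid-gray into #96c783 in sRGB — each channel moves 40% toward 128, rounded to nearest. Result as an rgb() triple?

rgb(141, 171, 130)

#96c783 is rgb(150, 199, 131).
Per channel, c → c + 0.4(128 − c):
  R: 150 + 0.4×(128−150) = 150 − 8.8 = 141.2 → 141
  G: 199 − 28.4 = 170.6 → 171
  B: 131 + 0.4×(128−131) = 131 − 1.2 = 129.8 → 130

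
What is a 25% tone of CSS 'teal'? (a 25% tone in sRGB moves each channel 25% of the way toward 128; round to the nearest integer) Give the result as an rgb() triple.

rgb(32, 128, 128)

CSS teal is rgb(0, 128, 128).
A 25% tone moves each channel 25% toward 128:
  R: 0 + 0.25×(128−0) = 0 + 32 = 32 → 32
  G: 128 + 0 = 128 → 128
  B: 128 + 0.25×(128−128) = 128 + 0 = 128 → 128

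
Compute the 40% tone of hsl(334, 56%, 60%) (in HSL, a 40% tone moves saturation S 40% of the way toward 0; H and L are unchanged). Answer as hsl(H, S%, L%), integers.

S moves 40% from 56 toward 0: 56 − 22.4 = 33.6 → 34.
H and L are unchanged.

hsl(334, 34%, 60%)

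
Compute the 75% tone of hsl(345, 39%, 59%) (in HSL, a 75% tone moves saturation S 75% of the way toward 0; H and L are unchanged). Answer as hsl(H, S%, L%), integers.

hsl(345, 10%, 59%)

S moves 75% from 39 toward 0: 39 − 29.25 = 9.75 → 10.
H and L are unchanged.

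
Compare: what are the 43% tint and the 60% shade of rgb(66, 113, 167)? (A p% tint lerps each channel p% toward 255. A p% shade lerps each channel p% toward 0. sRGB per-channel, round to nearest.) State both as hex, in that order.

#93AECD, #1A2D43

43% tint:
  R: 66 + 0.43×(255−66) = 66 + 81.27 = 147.27 → 147
  G: 113 + 0.43×(255−113) = 113 + 61.06 = 174.06 → 174
  B: 167 + 37.84 = 204.84 → 205
  → #93AECD
60% shade:
  R: 66 − 39.6 = 26.4 → 26
  G: 113 + 0.6×(0−113) = 113 − 67.8 = 45.2 → 45
  B: 167 − 100.2 = 66.8 → 67
  → #1A2D43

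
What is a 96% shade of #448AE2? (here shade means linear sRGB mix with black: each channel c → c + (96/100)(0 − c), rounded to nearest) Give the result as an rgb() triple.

rgb(3, 6, 9)

#448AE2 is rgb(68, 138, 226).
Per channel, c → c + 0.96(0 − c):
  R: 68 + 0.96×(0−68) = 68 − 65.28 = 2.72 → 3
  G: 138 − 132.48 = 5.52 → 6
  B: 226 + 0.96×(0−226) = 226 − 216.96 = 9.04 → 9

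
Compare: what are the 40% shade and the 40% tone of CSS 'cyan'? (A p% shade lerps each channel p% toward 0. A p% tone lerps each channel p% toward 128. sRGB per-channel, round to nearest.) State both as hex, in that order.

#009999, #33cccc

CSS cyan is rgb(0, 255, 255).
40% shade:
  R: 0 + 0 = 0 → 0
  G: 255 + 0.4×(0−255) = 255 − 102 = 153 → 153
  B: 255 − 102 = 153 → 153
  → #009999
40% tone:
  R: 0 + 51.2 = 51.2 → 51
  G: 255 + 0.4×(128−255) = 255 − 50.8 = 204.2 → 204
  B: 255 − 50.8 = 204.2 → 204
  → #33cccc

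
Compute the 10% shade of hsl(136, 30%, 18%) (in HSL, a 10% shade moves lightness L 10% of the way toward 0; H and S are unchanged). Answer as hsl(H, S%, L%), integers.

hsl(136, 30%, 16%)

L moves 10% from 18 toward 0: 18 − 1.8 = 16.2 → 16.
H and S are unchanged.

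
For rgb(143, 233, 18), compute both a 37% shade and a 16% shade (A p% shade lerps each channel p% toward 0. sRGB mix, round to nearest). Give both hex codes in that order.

37% shade:
  R: 143 + 0.37×(0−143) = 143 − 52.91 = 90.09 → 90
  G: 233 − 86.21 = 146.79 → 147
  B: 18 + 0.37×(0−18) = 18 − 6.66 = 11.34 → 11
  → #5a930b
16% shade:
  R: 143 + 0.16×(0−143) = 143 − 22.88 = 120.12 → 120
  G: 233 + 0.16×(0−233) = 233 − 37.28 = 195.72 → 196
  B: 18 − 2.88 = 15.12 → 15
  → #78c40f

#5a930b, #78c40f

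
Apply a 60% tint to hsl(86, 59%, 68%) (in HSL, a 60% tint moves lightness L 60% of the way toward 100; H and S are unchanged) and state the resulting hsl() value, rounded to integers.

L moves 60% from 68 toward 100: 68 + 19.2 = 87.2 → 87.
H and S are unchanged.

hsl(86, 59%, 87%)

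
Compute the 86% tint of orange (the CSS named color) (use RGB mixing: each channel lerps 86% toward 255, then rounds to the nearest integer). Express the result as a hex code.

CSS orange is rgb(255, 165, 0).
An 86% tint moves each channel 86% toward 255:
  R: 255 + 0.86×(255−255) = 255 + 0 = 255 → 255
  G: 165 + 0.86×(255−165) = 165 + 77.4 = 242.4 → 242
  B: 0 + 0.86×(255−0) = 0 + 219.3 = 219.3 → 219
rgb(255, 242, 219) = #FFF2DB.

#FFF2DB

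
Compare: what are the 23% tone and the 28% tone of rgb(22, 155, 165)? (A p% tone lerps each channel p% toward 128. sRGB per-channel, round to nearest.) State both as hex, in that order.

23% tone:
  R: 22 + 0.23×(128−22) = 22 + 24.38 = 46.38 → 46
  G: 155 + 0.23×(128−155) = 155 − 6.21 = 148.79 → 149
  B: 165 − 8.51 = 156.49 → 156
  → #2e959c
28% tone:
  R: 22 + 0.28×(128−22) = 22 + 29.68 = 51.68 → 52
  G: 155 − 7.56 = 147.44 → 147
  B: 165 + 0.28×(128−165) = 165 − 10.36 = 154.64 → 155
  → #34939b

#2e959c, #34939b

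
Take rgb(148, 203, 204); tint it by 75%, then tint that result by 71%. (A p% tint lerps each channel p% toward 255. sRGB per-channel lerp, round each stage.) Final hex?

#F7FBFB

A 75% tint moves each channel 75% toward 255:
  R: 148 + 80.25 = 228.25 → 228
  G: 203 + 39 = 242 → 242
  B: 204 + 0.75×(255−204) = 204 + 38.25 = 242.25 → 242
After the tint: rgb(228, 242, 242) = #E4F2F2.
A 71% tint moves each channel 71% toward 255:
  R: 228 + 19.17 = 247.17 → 247
  G: 242 + 9.23 = 251.23 → 251
  B: 242 + 0.71×(255−242) = 242 + 9.23 = 251.23 → 251
rgb(247, 251, 251) = #F7FBFB.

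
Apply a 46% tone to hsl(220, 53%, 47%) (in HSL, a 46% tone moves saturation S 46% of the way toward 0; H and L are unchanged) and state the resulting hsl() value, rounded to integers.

S moves 46% from 53 toward 0: 53 − 24.38 = 28.62 → 29.
H and L are unchanged.

hsl(220, 29%, 47%)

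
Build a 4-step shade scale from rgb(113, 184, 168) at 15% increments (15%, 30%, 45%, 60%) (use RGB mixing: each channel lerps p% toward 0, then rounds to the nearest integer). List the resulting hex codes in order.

15%: (113 − 16.95 = 96.05→96, 184 − 27.6 = 156.4→156, 168 − 25.2 = 142.8→143) → #609c8f
30%: (113 − 33.9 = 79.1→79, 184 − 55.2 = 128.8→129, 168 − 50.4 = 117.6→118) → #4f8176
45%: (113 − 50.85 = 62.15→62, 184 − 82.8 = 101.2→101, 168 − 75.6 = 92.4→92) → #3e655c
60%: (113 − 67.8 = 45.2→45, 184 − 110.4 = 73.6→74, 168 − 100.8 = 67.2→67) → #2d4a43

#609c8f, #4f8176, #3e655c, #2d4a43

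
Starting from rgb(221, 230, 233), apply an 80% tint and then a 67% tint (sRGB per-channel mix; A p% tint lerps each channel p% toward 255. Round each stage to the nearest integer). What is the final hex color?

Lerp each channel 80% toward 255:
  R: 221 + 27.2 = 248.2 → 248
  G: 230 + 20 = 250 → 250
  B: 233 + 17.6 = 250.6 → 251
After the tint: rgb(248, 250, 251) = #f8fafb.
Per channel, c → c + 0.67(255 − c):
  R: 248 + 4.69 = 252.69 → 253
  G: 250 + 3.35 = 253.35 → 253
  B: 251 + 0.67×(255−251) = 251 + 2.68 = 253.68 → 254
rgb(253, 253, 254) = #fdfdfe.

#fdfdfe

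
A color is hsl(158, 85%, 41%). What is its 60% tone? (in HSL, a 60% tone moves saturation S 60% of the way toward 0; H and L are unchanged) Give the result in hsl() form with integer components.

S moves 60% from 85 toward 0: 85 − 51 = 34 → 34.
H and L are unchanged.

hsl(158, 34%, 41%)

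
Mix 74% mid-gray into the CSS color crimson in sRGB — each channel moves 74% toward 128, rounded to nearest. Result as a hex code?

CSS crimson is rgb(220, 20, 60).
Per channel, c → c + 0.74(128 − c):
  R: 220 − 68.08 = 151.92 → 152
  G: 20 + 79.92 = 99.92 → 100
  B: 60 + 50.32 = 110.32 → 110
rgb(152, 100, 110) = #98646E.

#98646E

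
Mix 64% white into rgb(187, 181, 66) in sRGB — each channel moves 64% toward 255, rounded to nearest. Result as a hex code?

Per channel, c → c + 0.64(255 − c):
  R: 187 + 0.64×(255−187) = 187 + 43.52 = 230.52 → 231
  G: 181 + 47.36 = 228.36 → 228
  B: 66 + 120.96 = 186.96 → 187
rgb(231, 228, 187) = #E7E4BB.

#E7E4BB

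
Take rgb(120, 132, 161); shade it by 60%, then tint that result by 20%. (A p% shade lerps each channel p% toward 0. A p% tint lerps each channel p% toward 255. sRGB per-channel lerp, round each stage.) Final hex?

Lerp each channel 60% toward 0:
  R: 120 − 72 = 48 → 48
  G: 132 + 0.6×(0−132) = 132 − 79.2 = 52.8 → 53
  B: 161 + 0.6×(0−161) = 161 − 96.6 = 64.4 → 64
After the shade: rgb(48, 53, 64) = #303540.
A 20% tint moves each channel 20% toward 255:
  R: 48 + 0.2×(255−48) = 48 + 41.4 = 89.4 → 89
  G: 53 + 0.2×(255−53) = 53 + 40.4 = 93.4 → 93
  B: 64 + 0.2×(255−64) = 64 + 38.2 = 102.2 → 102
rgb(89, 93, 102) = #595D66.

#595D66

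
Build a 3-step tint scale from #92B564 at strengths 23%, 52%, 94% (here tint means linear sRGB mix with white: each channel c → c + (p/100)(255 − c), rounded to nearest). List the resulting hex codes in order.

#92B564 is rgb(146, 181, 100).
23%: (146 + 25.07 = 171.07→171, 181 + 17.02 = 198.02→198, 100 + 35.65 = 135.65→136) → #ABC688
52%: (146 + 56.68 = 202.68→203, 181 + 38.48 = 219.48→219, 100 + 80.6 = 180.6→181) → #CBDBB5
94%: (146 + 102.46 = 248.46→248, 181 + 69.56 = 250.56→251, 100 + 145.7 = 245.7→246) → #F8FBF6

#ABC688, #CBDBB5, #F8FBF6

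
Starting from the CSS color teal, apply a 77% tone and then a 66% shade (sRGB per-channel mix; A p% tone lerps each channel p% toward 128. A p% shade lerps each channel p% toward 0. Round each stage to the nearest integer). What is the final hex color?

CSS teal is rgb(0, 128, 128).
A 77% tone moves each channel 77% toward 128:
  R: 0 + 0.77×(128−0) = 0 + 98.56 = 98.56 → 99
  G: 128 + 0 = 128 → 128
  B: 128 + 0 = 128 → 128
After the tone: rgb(99, 128, 128) = #638080.
Lerp each channel 66% toward 0:
  R: 99 + 0.66×(0−99) = 99 − 65.34 = 33.66 → 34
  G: 128 + 0.66×(0−128) = 128 − 84.48 = 43.52 → 44
  B: 128 + 0.66×(0−128) = 128 − 84.48 = 43.52 → 44
rgb(34, 44, 44) = #222c2c.

#222c2c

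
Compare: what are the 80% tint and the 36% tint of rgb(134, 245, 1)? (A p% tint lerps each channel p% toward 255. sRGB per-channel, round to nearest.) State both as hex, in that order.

#E7FDCC, #B2F95C

80% tint:
  R: 134 + 96.8 = 230.8 → 231
  G: 245 + 0.8×(255−245) = 245 + 8 = 253 → 253
  B: 1 + 0.8×(255−1) = 1 + 203.2 = 204.2 → 204
  → #E7FDCC
36% tint:
  R: 134 + 43.56 = 177.56 → 178
  G: 245 + 3.6 = 248.6 → 249
  B: 1 + 0.36×(255−1) = 1 + 91.44 = 92.44 → 92
  → #B2F95C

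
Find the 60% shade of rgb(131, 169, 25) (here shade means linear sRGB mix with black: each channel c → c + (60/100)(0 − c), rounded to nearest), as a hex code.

A 60% shade moves each channel 60% toward 0:
  R: 131 − 78.6 = 52.4 → 52
  G: 169 + 0.6×(0−169) = 169 − 101.4 = 67.6 → 68
  B: 25 + 0.6×(0−25) = 25 − 15 = 10 → 10
rgb(52, 68, 10) = #34440a.

#34440a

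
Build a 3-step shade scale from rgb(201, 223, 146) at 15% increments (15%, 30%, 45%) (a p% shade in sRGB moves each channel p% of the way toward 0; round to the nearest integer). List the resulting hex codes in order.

15%: (201 − 30.15 = 170.85→171, 223 − 33.45 = 189.55→190, 146 − 21.9 = 124.1→124) → #ABBE7C
30%: (201 − 60.3 = 140.7→141, 223 − 66.9 = 156.1→156, 146 − 43.8 = 102.2→102) → #8D9C66
45%: (201 − 90.45 = 110.55→111, 223 − 100.35 = 122.65→123, 146 − 65.7 = 80.3→80) → #6F7B50

#ABBE7C, #8D9C66, #6F7B50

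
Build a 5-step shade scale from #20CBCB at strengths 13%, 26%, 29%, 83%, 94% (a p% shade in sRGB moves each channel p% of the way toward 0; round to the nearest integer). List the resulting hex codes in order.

#20CBCB is rgb(32, 203, 203).
13%: (32 − 4.16 = 27.84→28, 203 − 26.39 = 176.61→177, 203 − 26.39 = 176.61→177) → #1CB1B1
26%: (32 − 8.32 = 23.68→24, 203 − 52.78 = 150.22→150, 203 − 52.78 = 150.22→150) → #189696
29%: (32 − 9.28 = 22.72→23, 203 − 58.87 = 144.13→144, 203 − 58.87 = 144.13→144) → #179090
83%: (32 − 26.56 = 5.44→5, 203 − 168.49 = 34.51→35, 203 − 168.49 = 34.51→35) → #052323
94%: (32 − 30.08 = 1.92→2, 203 − 190.82 = 12.18→12, 203 − 190.82 = 12.18→12) → #020C0C

#1CB1B1, #189696, #179090, #052323, #020C0C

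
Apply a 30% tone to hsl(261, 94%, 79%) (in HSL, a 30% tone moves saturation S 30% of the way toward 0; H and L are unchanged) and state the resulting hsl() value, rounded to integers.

hsl(261, 66%, 79%)

S moves 30% from 94 toward 0: 94 − 28.2 = 65.8 → 66.
H and L are unchanged.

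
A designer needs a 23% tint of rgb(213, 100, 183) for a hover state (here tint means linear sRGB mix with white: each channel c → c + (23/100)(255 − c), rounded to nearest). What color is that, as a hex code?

A 23% tint moves each channel 23% toward 255:
  R: 213 + 0.23×(255−213) = 213 + 9.66 = 222.66 → 223
  G: 100 + 0.23×(255−100) = 100 + 35.65 = 135.65 → 136
  B: 183 + 0.23×(255−183) = 183 + 16.56 = 199.56 → 200
rgb(223, 136, 200) = #DF88C8.

#DF88C8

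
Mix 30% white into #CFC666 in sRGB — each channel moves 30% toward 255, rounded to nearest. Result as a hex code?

#CFC666 is rgb(207, 198, 102).
Lerp each channel 30% toward 255:
  R: 207 + 0.3×(255−207) = 207 + 14.4 = 221.4 → 221
  G: 198 + 0.3×(255−198) = 198 + 17.1 = 215.1 → 215
  B: 102 + 0.3×(255−102) = 102 + 45.9 = 147.9 → 148
rgb(221, 215, 148) = #DDD794.

#DDD794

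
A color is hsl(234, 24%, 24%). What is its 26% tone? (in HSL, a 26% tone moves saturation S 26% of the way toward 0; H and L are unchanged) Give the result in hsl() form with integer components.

hsl(234, 18%, 24%)

S moves 26% from 24 toward 0: 24 − 6.24 = 17.76 → 18.
H and L are unchanged.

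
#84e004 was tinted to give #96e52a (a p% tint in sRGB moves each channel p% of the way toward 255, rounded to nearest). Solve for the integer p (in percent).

#84e004 is rgb(132, 224, 4); #96e52a is rgb(150, 229, 42).
On the B channel (widest range): 42 ≈ 4 + (p/100)(255 − 4), so p ≈ 100×(42 − 4)/(255 − 4) = 3800/251 = 15.14.
p = 15 reproduces all three channels after rounding.

15%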